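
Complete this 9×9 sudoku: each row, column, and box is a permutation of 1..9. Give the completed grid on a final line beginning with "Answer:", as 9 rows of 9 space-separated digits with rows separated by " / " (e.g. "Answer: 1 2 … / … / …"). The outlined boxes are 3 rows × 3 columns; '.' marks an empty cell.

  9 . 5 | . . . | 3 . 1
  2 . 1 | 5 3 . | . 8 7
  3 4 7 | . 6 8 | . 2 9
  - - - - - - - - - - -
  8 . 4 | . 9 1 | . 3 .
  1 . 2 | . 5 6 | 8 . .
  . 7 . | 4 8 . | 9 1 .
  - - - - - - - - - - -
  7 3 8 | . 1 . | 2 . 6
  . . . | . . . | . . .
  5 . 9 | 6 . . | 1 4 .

Step 1. [r7c6∈{4,5,9}] across row 7, 4 lands solely at r7c6, so r7c6=4.
Step 2. [r8c6∈{2,3,5,7,9}] 5 has one home in col 6: r8c6. So r8c6=5.
Step 3. [r8c4∈{2,3,7,8,9}] in col 4, 8 fits only at r8c4, so r8c4=8.
Step 4. [r2c2∈{6}] r2c2 has the single candidate 6. So r2c2=6.
Step 5. [r9c6∈{2,3,7}] 3 has one home in box 8: r9c6 ⇒ r9c6=3.
Step 6. [r8c7∈{7}] nothing but 7 survives at r8c7 ⇒ r8c7=7.
Step 7. [r6c6∈{2}] r6c6 is down to just 2 ⇒ r6c6=2.
Step 8. [r8c5∈{2}] r8c5 has the single candidate 2. So r8c5=2.
Step 9. [r4c2∈{5}] nothing but 5 survives at r4c2. So r4c2=5.
Step 10. [r4c4∈{7}] r4c4 has the single candidate 7. So r4c4=7.
Step 11. [r8c3∈{6}] nothing but 6 survives at r8c3. So r8c3=6.
Step 12. [r1c5∈{4,7}] in row 1, 4 fits only at r1c5 ⇒ r1c5=4.
Step 13. [r7c4∈{9}] only 9 remains possible at r7c4 ⇒ r7c4=9.
Step 14. [r5c2∈{9}] r5c2 has the single candidate 9 ⇒ r5c2=9.
Step 15. [r2c7∈{4}] r2c7 has the single candidate 4. So r2c7=4.
Step 16. [r1c8∈{6}] r1c8 has the single candidate 6, so r1c8=6.
Step 17. [r7c8∈{5}] only 5 remains possible at r7c8 ⇒ r7c8=5.
Step 18. [r8c2∈{1}] nothing but 1 survives at r8c2. So r8c2=1.
Step 19. [r9c9∈{8}] nothing but 8 survives at r9c9. So r9c9=8.
Step 20. [r3c7∈{5}] only 5 remains possible at r3c7, so r3c7=5.
Step 21. [r1c4∈{2}] r1c4's peers cover all but 2. So r1c4=2.
Step 22. [r1c6∈{7}] nothing but 7 survives at r1c6, so r1c6=7.
Step 23. [r6c1∈{6}] r6c1's peers cover all but 6 ⇒ r6c1=6.
Step 24. [r6c9∈{5}] r6c9's peers cover all but 5. So r6c9=5.
Step 25. [r9c2∈{2}] only 2 remains possible at r9c2, so r9c2=2.
Step 26. [r9c5∈{7}] r9c5 is down to just 7. So r9c5=7.
Step 27. [r4c9∈{2}] nothing but 2 survives at r4c9. So r4c9=2.
Step 28. [r6c3∈{3}] only 3 remains possible at r6c3 ⇒ r6c3=3.
Step 29. [r5c9∈{4}] r5c9 has the single candidate 4, so r5c9=4.
Step 30. [r8c1∈{4}] r8c1 is down to just 4, so r8c1=4.
Step 31. [r8c8∈{9}] r8c8 is down to just 9 ⇒ r8c8=9.
Step 32. [r3c4∈{1}] r3c4 is down to just 1, so r3c4=1.
Step 33. [r5c4∈{3}] only 3 remains possible at r5c4. So r5c4=3.
Step 34. [r2c6∈{9}] only 9 remains possible at r2c6. So r2c6=9.
Step 35. [r8c9∈{3}] r8c9 has the single candidate 3 ⇒ r8c9=3.
Step 36. [r1c2∈{8}] r1c2 has the single candidate 8 ⇒ r1c2=8.
Step 37. [r4c7∈{6}] only 6 remains possible at r4c7 ⇒ r4c7=6.
Step 38. [r5c8∈{7}] r5c8 is down to just 7 ⇒ r5c8=7.

Answer: 9 8 5 2 4 7 3 6 1 / 2 6 1 5 3 9 4 8 7 / 3 4 7 1 6 8 5 2 9 / 8 5 4 7 9 1 6 3 2 / 1 9 2 3 5 6 8 7 4 / 6 7 3 4 8 2 9 1 5 / 7 3 8 9 1 4 2 5 6 / 4 1 6 8 2 5 7 9 3 / 5 2 9 6 7 3 1 4 8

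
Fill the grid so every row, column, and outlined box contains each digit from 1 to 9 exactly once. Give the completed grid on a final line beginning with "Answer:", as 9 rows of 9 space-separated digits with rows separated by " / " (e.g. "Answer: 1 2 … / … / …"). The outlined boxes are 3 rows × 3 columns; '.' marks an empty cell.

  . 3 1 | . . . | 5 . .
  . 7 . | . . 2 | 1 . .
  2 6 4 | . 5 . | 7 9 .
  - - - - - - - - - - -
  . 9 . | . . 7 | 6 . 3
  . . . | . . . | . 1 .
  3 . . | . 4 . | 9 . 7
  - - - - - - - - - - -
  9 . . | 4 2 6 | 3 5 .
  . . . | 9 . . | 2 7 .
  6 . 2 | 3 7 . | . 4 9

Step 1. [r1c1∈{8}] nothing but 8 survives at r1c1, so r1c1=8.
Step 2. [r5c9∈{2,4,5,8}] across col 9, 5 lands solely at r5c9. So r5c9=5.
Step 3. [r3c9∈{8}] r3c9 is down to just 8 ⇒ r3c9=8.
Step 4. [r4c1∈{1,4,5}] across row 4, 4 lands solely at r4c1. So r4c1=4.
Step 5. [r6c2∈{1,2,5,8}] in box 4, 1 fits only at r6c2, so r6c2=1.
Step 6. [r7c2∈{8}] r7c2 has the single candidate 8. So r7c2=8.
Step 7. [r9c6∈{1,5,8}] in row 9, 1 fits only at r9c6. So r9c6=1.
Step 8. [r8c6∈{5,8}] in box 8, 5 fits only at r8c6. So r8c6=5.
Step 9. [r6c6∈{8}] r6c6 has the single candidate 8. So r6c6=8.
Step 10. [r1c9∈{2,4,6}] 2 has one home in col 9: r1c9. So r1c9=2.
Step 11. [r1c8∈{6}] r1c8's peers cover all but 6, so r1c8=6.
Step 12. [r4c8∈{2,8}] col 8 places 8 nowhere but r4c8 ⇒ r4c8=8.
Step 13. [r4c4∈{1,2,5}] across row 4, 2 lands solely at r4c4 ⇒ r4c4=2.
Step 14. [r5c4∈{6}] r5c4 has the single candidate 6 ⇒ r5c4=6.
Step 15. [r2c5∈{3,6,8,9}] r2c5 is the only open cell in row 2 admitting 6 ⇒ r2c5=6.
Step 16. [r1c5∈{9}] r1c5's peers cover all but 9 ⇒ r1c5=9.
Step 17. [r4c3∈{5}] r4c3 has the single candidate 5, so r4c3=5.
Step 18. [r7c3∈{7}] only 7 remains possible at r7c3. So r7c3=7.
Step 19. [r5c5∈{3}] only 3 remains possible at r5c5, so r5c5=3.
Step 20. [r7c9∈{1}] r7c9 is down to just 1. So r7c9=1.
Step 21. [r5c1∈{7}] r5c1 has the single candidate 7, so r5c1=7.
Step 22. [r5c3∈{8}] nothing but 8 survives at r5c3. So r5c3=8.
Step 23. [r4c5∈{1}] nothing but 1 survives at r4c5 ⇒ r4c5=1.
Step 24. [r6c4∈{5}] only 5 remains possible at r6c4, so r6c4=5.
Step 25. [r5c2∈{2}] r5c2 is down to just 2. So r5c2=2.
Step 26. [r8c9∈{6}] nothing but 6 survives at r8c9, so r8c9=6.
Step 27. [r9c2∈{5}] r9c2 has the single candidate 5, so r9c2=5.
Step 28. [r8c1∈{1}] r8c1's peers cover all but 1, so r8c1=1.
Step 29. [r2c1∈{5}] r2c1 has the single candidate 5, so r2c1=5.
Step 30. [r2c8∈{3}] nothing but 3 survives at r2c8. So r2c8=3.
Step 31. [r1c4∈{7}] only 7 remains possible at r1c4, so r1c4=7.
Step 32. [r8c2∈{4}] nothing but 4 survives at r8c2. So r8c2=4.
Step 33. [r8c3∈{3}] r8c3 has the single candidate 3, so r8c3=3.
Step 34. [r3c4∈{1}] r3c4 is down to just 1, so r3c4=1.
Step 35. [r9c7∈{8}] only 8 remains possible at r9c7 ⇒ r9c7=8.
Step 36. [r1c6∈{4}] r1c6 is down to just 4, so r1c6=4.
Step 37. [r2c3∈{9}] only 9 remains possible at r2c3 ⇒ r2c3=9.
Step 38. [r5c7∈{4}] r5c7 has the single candidate 4, so r5c7=4.
Step 39. [r6c8∈{2}] only 2 remains possible at r6c8, so r6c8=2.
Step 40. [r2c9∈{4}] r2c9 is down to just 4. So r2c9=4.
Step 41. [r5c6∈{9}] r5c6's peers cover all but 9, so r5c6=9.
Step 42. [r8c5∈{8}] r8c5's peers cover all but 8 ⇒ r8c5=8.
Step 43. [r3c6∈{3}] r3c6 has the single candidate 3 ⇒ r3c6=3.
Step 44. [r6c3∈{6}] r6c3 has the single candidate 6 ⇒ r6c3=6.
Step 45. [r2c4∈{8}] only 8 remains possible at r2c4. So r2c4=8.

Answer: 8 3 1 7 9 4 5 6 2 / 5 7 9 8 6 2 1 3 4 / 2 6 4 1 5 3 7 9 8 / 4 9 5 2 1 7 6 8 3 / 7 2 8 6 3 9 4 1 5 / 3 1 6 5 4 8 9 2 7 / 9 8 7 4 2 6 3 5 1 / 1 4 3 9 8 5 2 7 6 / 6 5 2 3 7 1 8 4 9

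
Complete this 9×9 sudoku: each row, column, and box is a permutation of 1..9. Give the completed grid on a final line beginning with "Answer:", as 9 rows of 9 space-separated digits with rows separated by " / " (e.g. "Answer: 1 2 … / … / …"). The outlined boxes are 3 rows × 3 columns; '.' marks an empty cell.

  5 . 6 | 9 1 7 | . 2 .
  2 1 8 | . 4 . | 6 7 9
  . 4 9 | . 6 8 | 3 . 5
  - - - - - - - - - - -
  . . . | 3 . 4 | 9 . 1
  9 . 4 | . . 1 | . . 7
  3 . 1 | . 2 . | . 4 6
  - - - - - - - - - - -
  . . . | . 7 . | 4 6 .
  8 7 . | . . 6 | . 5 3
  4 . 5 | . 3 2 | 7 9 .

Step 1. [r4c8∈{8}] r4c8's peers cover all but 8 ⇒ r4c8=8.
Step 2. [r4c5∈{5}] r4c5 is down to just 5, so r4c5=5.
Step 3. [r7c9∈{2,8}] col 9 places 2 nowhere but r7c9 ⇒ r7c9=2.
Step 4. [r7c4∈{1,5,8}] 8 has one home in row 7: r7c4, so r7c4=8.
Step 5. [r4c1∈{6,7}] across col 1, 6 lands solely at r4c1 ⇒ r4c1=6.
Step 6. [r6c7∈{5}] r6c7's peers cover all but 5, so r6c7=5.
Step 7. [r7c6∈{5,9}] across row 7, 5 lands solely at r7c6 ⇒ r7c6=5.
Step 8. [r4c2∈{2}] nothing but 2 survives at r4c2, so r4c2=2.
Step 9. [r5c5∈{8}] r5c5 has the single candidate 8 ⇒ r5c5=8.
Step 10. [r1c9∈{4,8}] in row 1, 4 fits only at r1c9. So r1c9=4.
Step 11. [r9c4∈{1}] only 1 remains possible at r9c4, so r9c4=1.
Step 12. [r7c3∈{3}] nothing but 3 survives at r7c3. So r7c3=3.
Step 13. [r8c7∈{1}] r8c7 has the single candidate 1. So r8c7=1.
Step 14. [r6c6∈{9}] nothing but 9 survives at r6c6. So r6c6=9.
Step 15. [r2c6∈{3}] r2c6 is down to just 3, so r2c6=3.
Step 16. [r5c2∈{5}] only 5 remains possible at r5c2. So r5c2=5.
Step 17. [r8c5∈{9}] r8c5's peers cover all but 9. So r8c5=9.
Step 18. [r8c3∈{2}] only 2 remains possible at r8c3 ⇒ r8c3=2.
Step 19. [r5c4∈{6}] r5c4 is down to just 6, so r5c4=6.
Step 20. [r9c2∈{6}] r9c2 is down to just 6. So r9c2=6.
Step 21. [r2c4∈{5}] r2c4 is down to just 5, so r2c4=5.
Step 22. [r1c2∈{3}] r1c2 is down to just 3 ⇒ r1c2=3.
Step 23. [r1c7∈{8}] r1c7's peers cover all but 8, so r1c7=8.
Step 24. [r3c8∈{1}] r3c8 has the single candidate 1 ⇒ r3c8=1.
Step 25. [r4c3∈{7}] only 7 remains possible at r4c3, so r4c3=7.
Step 26. [r6c4∈{7}] r6c4 is down to just 7 ⇒ r6c4=7.
Step 27. [r3c4∈{2}] r3c4 has the single candidate 2 ⇒ r3c4=2.
Step 28. [r3c1∈{7}] r3c1's peers cover all but 7, so r3c1=7.
Step 29. [r7c1∈{1}] r7c1 has the single candidate 1. So r7c1=1.
Step 30. [r9c9∈{8}] nothing but 8 survives at r9c9, so r9c9=8.
Step 31. [r8c4∈{4}] r8c4 has the single candidate 4. So r8c4=4.
Step 32. [r5c8∈{3}] r5c8 has the single candidate 3. So r5c8=3.
Step 33. [r6c2∈{8}] only 8 remains possible at r6c2, so r6c2=8.
Step 34. [r5c7∈{2}] r5c7 is down to just 2 ⇒ r5c7=2.
Step 35. [r7c2∈{9}] nothing but 9 survives at r7c2, so r7c2=9.

Answer: 5 3 6 9 1 7 8 2 4 / 2 1 8 5 4 3 6 7 9 / 7 4 9 2 6 8 3 1 5 / 6 2 7 3 5 4 9 8 1 / 9 5 4 6 8 1 2 3 7 / 3 8 1 7 2 9 5 4 6 / 1 9 3 8 7 5 4 6 2 / 8 7 2 4 9 6 1 5 3 / 4 6 5 1 3 2 7 9 8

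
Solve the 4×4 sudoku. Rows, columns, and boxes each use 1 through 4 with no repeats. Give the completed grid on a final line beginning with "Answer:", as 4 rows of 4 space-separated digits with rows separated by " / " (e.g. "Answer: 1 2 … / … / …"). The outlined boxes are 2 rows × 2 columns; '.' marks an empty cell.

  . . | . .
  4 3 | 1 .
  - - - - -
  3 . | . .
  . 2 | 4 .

Step 1. [r1c1∈{1,2}] 2 has one home in col 1: r1c1, so r1c1=2.
Step 2. [r4c1∈{1}] r4c1's peers cover all but 1 ⇒ r4c1=1.
Step 3. [r1c4∈{3,4}] across row 1, 4 lands solely at r1c4, so r1c4=4.
Step 4. [r3c4∈{1,2}] r3c4 is the only open cell in row 3 admitting 1 ⇒ r3c4=1.
Step 5. [r3c3∈{2}] r3c3's peers cover all but 2 ⇒ r3c3=2.
Step 6. [r3c2∈{4}] r3c2 is down to just 4, so r3c2=4.
Step 7. [r4c4∈{3}] r4c4's peers cover all but 3, so r4c4=3.
Step 8. [r2c4∈{2}] r2c4's peers cover all but 2, so r2c4=2.
Step 9. [r1c3∈{3}] r1c3 is down to just 3 ⇒ r1c3=3.
Step 10. [r1c2∈{1}] r1c2 has the single candidate 1, so r1c2=1.

Answer: 2 1 3 4 / 4 3 1 2 / 3 4 2 1 / 1 2 4 3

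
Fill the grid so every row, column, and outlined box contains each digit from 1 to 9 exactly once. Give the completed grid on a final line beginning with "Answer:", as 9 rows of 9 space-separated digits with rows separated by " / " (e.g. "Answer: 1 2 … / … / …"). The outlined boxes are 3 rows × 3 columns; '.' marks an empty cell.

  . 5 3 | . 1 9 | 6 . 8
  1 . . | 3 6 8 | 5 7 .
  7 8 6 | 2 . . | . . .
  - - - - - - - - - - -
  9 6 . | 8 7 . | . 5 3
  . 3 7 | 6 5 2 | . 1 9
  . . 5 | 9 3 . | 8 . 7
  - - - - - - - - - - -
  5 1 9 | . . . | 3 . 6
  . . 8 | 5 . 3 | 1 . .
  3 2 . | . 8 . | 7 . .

Step 1. [r9c3∈{4}] only 4 remains possible at r9c3, so r9c3=4.
Step 2. [r3c5∈{4}] r3c5's peers cover all but 4. So r3c5=4.
Step 3. [r6c2∈{4}] nothing but 4 survives at r6c2 ⇒ r6c2=4.
Step 4. [r7c4∈{4,7}] 4 has one home in col 4: r7c4. So r7c4=4.
Step 5. [r6c1∈{2}] r6c1's peers cover all but 2 ⇒ r6c1=2.
Step 6. [r1c8∈{2,4}] 2 has one home in row 1: r1c8. So r1c8=2.
Step 7. [r9c8∈{9}] r9c8's peers cover all but 9, so r9c8=9.
Step 8. [r6c6∈{1}] r6c6 is down to just 1, so r6c6=1.
Step 9. [r8c9∈{2,4}] across col 9, 2 lands solely at r8c9. So r8c9=2.
Step 10. [r5c7∈{4}] r5c7 has the single candidate 4 ⇒ r5c7=4.
Step 11. [r7c6∈{7}] r7c6 has the single candidate 7, so r7c6=7.
Step 12. [r2c9∈{4}] r2c9 has the single candidate 4 ⇒ r2c9=4.
Step 13. [r9c6∈{6}] r9c6 has the single candidate 6 ⇒ r9c6=6.
Step 14. [r1c4∈{7}] r1c4's peers cover all but 7 ⇒ r1c4=7.
Step 15. [r6c8∈{6}] r6c8 is down to just 6, so r6c8=6.
Step 16. [r3c9∈{1}] r3c9 is down to just 1. So r3c9=1.
Step 17. [r3c8∈{3}] nothing but 3 survives at r3c8 ⇒ r3c8=3.
Step 18. [r8c5∈{9}] only 9 remains possible at r8c5, so r8c5=9.
Step 19. [r3c7∈{9}] r3c7's peers cover all but 9, so r3c7=9.
Step 20. [r8c8∈{4}] nothing but 4 survives at r8c8. So r8c8=4.
Step 21. [r4c3∈{1}] nothing but 1 survives at r4c3 ⇒ r4c3=1.
Step 22. [r9c4∈{1}] r9c4's peers cover all but 1 ⇒ r9c4=1.
Step 23. [r7c5∈{2}] r7c5 has the single candidate 2. So r7c5=2.
Step 24. [r3c6∈{5}] nothing but 5 survives at r3c6, so r3c6=5.
Step 25. [r8c2∈{7}] r8c2's peers cover all but 7. So r8c2=7.
Step 26. [r2c2∈{9}] only 9 remains possible at r2c2, so r2c2=9.
Step 27. [r2c3∈{2}] r2c3's peers cover all but 2 ⇒ r2c3=2.
Step 28. [r7c8∈{8}] only 8 remains possible at r7c8 ⇒ r7c8=8.
Step 29. [r4c7∈{2}] r4c7 has the single candidate 2 ⇒ r4c7=2.
Step 30. [r1c1∈{4}] r1c1 is down to just 4, so r1c1=4.
Step 31. [r5c1∈{8}] r5c1 has the single candidate 8. So r5c1=8.
Step 32. [r4c6∈{4}] r4c6 has the single candidate 4. So r4c6=4.
Step 33. [r8c1∈{6}] nothing but 6 survives at r8c1, so r8c1=6.
Step 34. [r9c9∈{5}] r9c9 has the single candidate 5, so r9c9=5.

Answer: 4 5 3 7 1 9 6 2 8 / 1 9 2 3 6 8 5 7 4 / 7 8 6 2 4 5 9 3 1 / 9 6 1 8 7 4 2 5 3 / 8 3 7 6 5 2 4 1 9 / 2 4 5 9 3 1 8 6 7 / 5 1 9 4 2 7 3 8 6 / 6 7 8 5 9 3 1 4 2 / 3 2 4 1 8 6 7 9 5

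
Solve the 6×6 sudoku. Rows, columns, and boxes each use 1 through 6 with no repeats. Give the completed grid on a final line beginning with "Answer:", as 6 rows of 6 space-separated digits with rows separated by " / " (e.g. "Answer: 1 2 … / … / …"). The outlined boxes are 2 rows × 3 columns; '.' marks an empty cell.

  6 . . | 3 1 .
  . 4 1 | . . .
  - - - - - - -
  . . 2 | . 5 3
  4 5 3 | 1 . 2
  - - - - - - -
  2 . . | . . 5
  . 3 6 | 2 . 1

Step 1. [r4c5∈{6}] only 6 remains possible at r4c5 ⇒ r4c5=6.
Step 2. [r2c4∈{5,6}] col 4 places 5 nowhere but r2c4, so r2c4=5.
Step 3. [r6c5∈{4}] r6c5 has the single candidate 4. So r6c5=4.
Step 4. [r3c2∈{1,6}] across row 3, 6 lands solely at r3c2 ⇒ r3c2=6.
Step 5. [r6c1∈{5}] only 5 remains possible at r6c1 ⇒ r6c1=5.
Step 6. [r5c4∈{6}] nothing but 6 survives at r5c4, so r5c4=6.
Step 7. [r5c5∈{3}] r5c5 is down to just 3. So r5c5=3.
Step 8. [r2c5∈{2}] r2c5 has the single candidate 2 ⇒ r2c5=2.
Step 9. [r5c3∈{4}] nothing but 4 survives at r5c3 ⇒ r5c3=4.
Step 10. [r5c2∈{1}] r5c2 is down to just 1, so r5c2=1.
Step 11. [r3c4∈{4}] only 4 remains possible at r3c4 ⇒ r3c4=4.
Step 12. [r1c6∈{4}] r1c6 is down to just 4 ⇒ r1c6=4.
Step 13. [r1c2∈{2}] r1c2 has the single candidate 2 ⇒ r1c2=2.
Step 14. [r2c1∈{3}] r2c1 has the single candidate 3, so r2c1=3.
Step 15. [r1c3∈{5}] nothing but 5 survives at r1c3. So r1c3=5.
Step 16. [r2c6∈{6}] nothing but 6 survives at r2c6. So r2c6=6.
Step 17. [r3c1∈{1}] nothing but 1 survives at r3c1 ⇒ r3c1=1.

Answer: 6 2 5 3 1 4 / 3 4 1 5 2 6 / 1 6 2 4 5 3 / 4 5 3 1 6 2 / 2 1 4 6 3 5 / 5 3 6 2 4 1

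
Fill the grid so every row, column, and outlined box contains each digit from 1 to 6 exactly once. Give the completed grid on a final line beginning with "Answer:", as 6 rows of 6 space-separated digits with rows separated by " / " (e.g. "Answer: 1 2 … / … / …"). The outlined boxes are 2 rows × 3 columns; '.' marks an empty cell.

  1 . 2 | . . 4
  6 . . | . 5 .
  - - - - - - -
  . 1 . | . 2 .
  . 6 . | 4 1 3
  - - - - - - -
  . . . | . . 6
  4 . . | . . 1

Step 1. [r6c5∈{3}] r6c5 has the single candidate 3 ⇒ r6c5=3.
Step 2. [r4c3∈{5}] nothing but 5 survives at r4c3, so r4c3=5.
Step 3. [r5c1∈{2,3,5}] r5c1 is the only open cell in col 1 admitting 5. So r5c1=5.
Step 4. [r5c4∈{2}] nothing but 2 survives at r5c4. So r5c4=2.
Step 5. [r5c2∈{3}] only 3 remains possible at r5c2, so r5c2=3.
Step 6. [r2c3∈{3,4}] in box 1, 3 fits only at r2c3, so r2c3=3.
Step 7. [r3c4∈{5,6}] in row 3, 6 fits only at r3c4, so r3c4=6.
Step 8. [r6c4∈{5}] r6c4 is down to just 5, so r6c4=5.
Step 9. [r2c2∈{4}] r2c2 is down to just 4 ⇒ r2c2=4.
Step 10. [r3c6∈{5}] r3c6 has the single candidate 5, so r3c6=5.
Step 11. [r2c6∈{2}] only 2 remains possible at r2c6, so r2c6=2.
Step 12. [r5c5∈{4}] r5c5's peers cover all but 4, so r5c5=4.
Step 13. [r5c3∈{1}] nothing but 1 survives at r5c3. So r5c3=1.
Step 14. [r1c4∈{3}] r1c4's peers cover all but 3. So r1c4=3.
Step 15. [r1c2∈{5}] r1c2's peers cover all but 5, so r1c2=5.
Step 16. [r6c3∈{6}] r6c3 is down to just 6. So r6c3=6.
Step 17. [r1c5∈{6}] r1c5 is down to just 6 ⇒ r1c5=6.
Step 18. [r6c2∈{2}] only 2 remains possible at r6c2 ⇒ r6c2=2.
Step 19. [r4c1∈{2}] r4c1 is down to just 2. So r4c1=2.
Step 20. [r3c3∈{4}] only 4 remains possible at r3c3, so r3c3=4.
Step 21. [r2c4∈{1}] r2c4's peers cover all but 1 ⇒ r2c4=1.
Step 22. [r3c1∈{3}] r3c1 is down to just 3 ⇒ r3c1=3.

Answer: 1 5 2 3 6 4 / 6 4 3 1 5 2 / 3 1 4 6 2 5 / 2 6 5 4 1 3 / 5 3 1 2 4 6 / 4 2 6 5 3 1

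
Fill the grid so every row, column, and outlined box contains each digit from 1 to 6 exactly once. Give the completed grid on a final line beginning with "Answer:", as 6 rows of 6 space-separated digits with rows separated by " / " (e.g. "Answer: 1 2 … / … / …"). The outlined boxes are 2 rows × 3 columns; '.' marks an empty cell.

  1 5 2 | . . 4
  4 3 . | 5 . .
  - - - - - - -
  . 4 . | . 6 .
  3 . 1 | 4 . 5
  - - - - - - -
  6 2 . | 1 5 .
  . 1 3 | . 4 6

Step 1. [r4c5∈{2}] r4c5 is down to just 2. So r4c5=2.
Step 2. [r3c4∈{3}] r3c4 is down to just 3. So r3c4=3.
Step 3. [r3c1∈{2,5}] across row 3, 2 lands solely at r3c1. So r3c1=2.
Step 4. [r2c6∈{1,2}] in row 2, 2 fits only at r2c6 ⇒ r2c6=2.
Step 5. [r2c5∈{1}] r2c5's peers cover all but 1, so r2c5=1.
Step 6. [r4c2∈{6}] r4c2 has the single candidate 6, so r4c2=6.
Step 7. [r3c6∈{1}] r3c6's peers cover all but 1. So r3c6=1.
Step 8. [r1c4∈{6}] r1c4's peers cover all but 6 ⇒ r1c4=6.
Step 9. [r3c3∈{5}] only 5 remains possible at r3c3. So r3c3=5.
Step 10. [r2c3∈{6}] nothing but 6 survives at r2c3. So r2c3=6.
Step 11. [r6c1∈{5}] r6c1 is down to just 5. So r6c1=5.
Step 12. [r5c6∈{3}] r5c6's peers cover all but 3 ⇒ r5c6=3.
Step 13. [r1c5∈{3}] r1c5's peers cover all but 3 ⇒ r1c5=3.
Step 14. [r6c4∈{2}] nothing but 2 survives at r6c4, so r6c4=2.
Step 15. [r5c3∈{4}] r5c3 is down to just 4. So r5c3=4.

Answer: 1 5 2 6 3 4 / 4 3 6 5 1 2 / 2 4 5 3 6 1 / 3 6 1 4 2 5 / 6 2 4 1 5 3 / 5 1 3 2 4 6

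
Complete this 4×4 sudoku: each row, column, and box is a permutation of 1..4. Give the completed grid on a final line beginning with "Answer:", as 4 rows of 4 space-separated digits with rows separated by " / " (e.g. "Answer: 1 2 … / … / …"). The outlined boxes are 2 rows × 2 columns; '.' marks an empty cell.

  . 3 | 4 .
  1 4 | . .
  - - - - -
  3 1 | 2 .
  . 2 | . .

Step 1. [r2c4∈{2,3}] across row 2, 2 lands solely at r2c4 ⇒ r2c4=2.
Step 2. [r4c4∈{1,3,4}] 3 has one home in col 4: r4c4. So r4c4=3.
Step 3. [r1c1∈{2}] r1c1 is down to just 2 ⇒ r1c1=2.
Step 4. [r3c4∈{4}] r3c4 has the single candidate 4 ⇒ r3c4=4.
Step 5. [r2c3∈{3}] r2c3's peers cover all but 3. So r2c3=3.
Step 6. [r1c4∈{1}] r1c4 is down to just 1. So r1c4=1.
Step 7. [r4c3∈{1}] r4c3 has the single candidate 1. So r4c3=1.
Step 8. [r4c1∈{4}] nothing but 4 survives at r4c1. So r4c1=4.

Answer: 2 3 4 1 / 1 4 3 2 / 3 1 2 4 / 4 2 1 3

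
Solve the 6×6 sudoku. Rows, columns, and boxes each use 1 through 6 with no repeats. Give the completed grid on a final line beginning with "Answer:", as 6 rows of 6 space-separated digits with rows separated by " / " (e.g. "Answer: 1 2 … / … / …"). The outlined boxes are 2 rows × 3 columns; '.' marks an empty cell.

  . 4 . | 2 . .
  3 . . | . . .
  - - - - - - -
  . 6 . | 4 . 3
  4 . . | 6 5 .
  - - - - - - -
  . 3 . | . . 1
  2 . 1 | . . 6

Step 1. [r3c5∈{1,2}] in box 4, 1 fits only at r3c5. So r3c5=1.
Step 2. [r1c6∈{5}] r1c6 is down to just 5 ⇒ r1c6=5.
Step 3. [r3c3∈{2,5}] across row 3, 2 lands solely at r3c3 ⇒ r3c3=2.
Step 4. [r6c2∈{5}] r6c2's peers cover all but 5. So r6c2=5.
Step 5. [r1c3∈{6}] only 6 remains possible at r1c3. So r1c3=6.
Step 6. [r6c5∈{3,4}] 4 has one home in row 6: r6c5, so r6c5=4.
Step 7. [r2c4∈{1}] r2c4's peers cover all but 1. So r2c4=1.
Step 8. [r2c2∈{2}] nothing but 2 survives at r2c2. So r2c2=2.
Step 9. [r4c3∈{3}] only 3 remains possible at r4c3 ⇒ r4c3=3.
Step 10. [r3c1∈{5}] r3c1 has the single candidate 5. So r3c1=5.
Step 11. [r4c6∈{2}] r4c6 is down to just 2, so r4c6=2.
Step 12. [r5c3∈{4}] r5c3 has the single candidate 4 ⇒ r5c3=4.
Step 13. [r4c2∈{1}] r4c2's peers cover all but 1. So r4c2=1.
Step 14. [r2c3∈{5}] nothing but 5 survives at r2c3 ⇒ r2c3=5.
Step 15. [r6c4∈{3}] nothing but 3 survives at r6c4. So r6c4=3.
Step 16. [r2c6∈{4}] r2c6 is down to just 4. So r2c6=4.
Step 17. [r5c1∈{6}] only 6 remains possible at r5c1 ⇒ r5c1=6.
Step 18. [r5c4∈{5}] r5c4 is down to just 5. So r5c4=5.
Step 19. [r1c5∈{3}] r1c5's peers cover all but 3 ⇒ r1c5=3.
Step 20. [r1c1∈{1}] r1c1's peers cover all but 1 ⇒ r1c1=1.
Step 21. [r5c5∈{2}] r5c5's peers cover all but 2 ⇒ r5c5=2.
Step 22. [r2c5∈{6}] r2c5 has the single candidate 6. So r2c5=6.

Answer: 1 4 6 2 3 5 / 3 2 5 1 6 4 / 5 6 2 4 1 3 / 4 1 3 6 5 2 / 6 3 4 5 2 1 / 2 5 1 3 4 6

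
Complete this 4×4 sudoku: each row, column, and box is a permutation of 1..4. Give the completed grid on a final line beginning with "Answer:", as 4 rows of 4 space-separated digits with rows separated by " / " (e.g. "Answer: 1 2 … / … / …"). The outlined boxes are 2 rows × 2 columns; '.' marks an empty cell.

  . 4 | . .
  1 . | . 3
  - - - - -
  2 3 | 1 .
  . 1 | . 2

Step 1. [r2c3∈{2,4}] across row 2, 4 lands solely at r2c3. So r2c3=4.
Step 2. [r3c4∈{4}] r3c4 is down to just 4. So r3c4=4.
Step 3. [r1c1∈{3}] only 3 remains possible at r1c1 ⇒ r1c1=3.
Step 4. [r1c3∈{2}] r1c3 is down to just 2 ⇒ r1c3=2.
Step 5. [r4c3∈{3}] r4c3's peers cover all but 3 ⇒ r4c3=3.
Step 6. [r1c4∈{1}] r1c4 is down to just 1 ⇒ r1c4=1.
Step 7. [r4c1∈{4}] only 4 remains possible at r4c1 ⇒ r4c1=4.
Step 8. [r2c2∈{2}] r2c2's peers cover all but 2. So r2c2=2.

Answer: 3 4 2 1 / 1 2 4 3 / 2 3 1 4 / 4 1 3 2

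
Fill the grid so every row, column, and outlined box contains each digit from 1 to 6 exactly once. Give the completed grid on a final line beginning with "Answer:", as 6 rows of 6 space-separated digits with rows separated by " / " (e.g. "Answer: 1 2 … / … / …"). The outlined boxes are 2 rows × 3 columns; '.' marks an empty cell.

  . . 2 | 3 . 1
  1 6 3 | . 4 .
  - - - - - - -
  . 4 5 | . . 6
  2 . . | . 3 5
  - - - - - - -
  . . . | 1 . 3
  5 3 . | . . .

Step 1. [r6c4∈{2,4,6}] across col 4, 6 lands solely at r6c4. So r6c4=6.
Step 2. [r6c5∈{2}] r6c5 is down to just 2, so r6c5=2.
Step 3. [r4c3∈{1,6}] r4c3 is the only open cell in row 4 admitting 6. So r4c3=6.
Step 4. [r5c3∈{4}] r5c3 has the single candidate 4 ⇒ r5c3=4.
Step 5. [r2c4∈{2,5}] across row 2, 5 lands solely at r2c4 ⇒ r2c4=5.
Step 6. [r5c1∈{6}] r5c1 has the single candidate 6. So r5c1=6.
Step 7. [r5c2∈{2}] r5c2's peers cover all but 2. So r5c2=2.
Step 8. [r4c4∈{4}] r4c4's peers cover all but 4. So r4c4=4.
Step 9. [r3c5∈{1}] nothing but 1 survives at r3c5 ⇒ r3c5=1.
Step 10. [r1c5∈{6}] r1c5 has the single candidate 6, so r1c5=6.
Step 11. [r2c6∈{2}] only 2 remains possible at r2c6, so r2c6=2.
Step 12. [r4c2∈{1}] r4c2 is down to just 1, so r4c2=1.
Step 13. [r6c3∈{1}] r6c3 is down to just 1 ⇒ r6c3=1.
Step 14. [r3c4∈{2}] r3c4's peers cover all but 2. So r3c4=2.
Step 15. [r1c2∈{5}] only 5 remains possible at r1c2 ⇒ r1c2=5.
Step 16. [r3c1∈{3}] r3c1 has the single candidate 3, so r3c1=3.
Step 17. [r1c1∈{4}] r1c1's peers cover all but 4 ⇒ r1c1=4.
Step 18. [r6c6∈{4}] r6c6 has the single candidate 4 ⇒ r6c6=4.
Step 19. [r5c5∈{5}] r5c5's peers cover all but 5 ⇒ r5c5=5.

Answer: 4 5 2 3 6 1 / 1 6 3 5 4 2 / 3 4 5 2 1 6 / 2 1 6 4 3 5 / 6 2 4 1 5 3 / 5 3 1 6 2 4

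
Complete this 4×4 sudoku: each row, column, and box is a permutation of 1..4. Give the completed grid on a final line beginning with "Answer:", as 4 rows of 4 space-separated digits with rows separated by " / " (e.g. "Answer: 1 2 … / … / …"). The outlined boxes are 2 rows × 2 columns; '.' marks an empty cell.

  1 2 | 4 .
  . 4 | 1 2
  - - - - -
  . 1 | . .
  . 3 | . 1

Step 1. [r4c1∈{2,4}] 4 has one home in row 4: r4c1. So r4c1=4.
Step 2. [r3c3∈{2,3}] col 3 places 3 nowhere but r3c3. So r3c3=3.
Step 3. [r1c4∈{3}] r1c4 is down to just 3, so r1c4=3.
Step 4. [r2c1∈{3}] r2c1 is down to just 3 ⇒ r2c1=3.
Step 5. [r3c1∈{2}] nothing but 2 survives at r3c1. So r3c1=2.
Step 6. [r4c3∈{2}] r4c3's peers cover all but 2. So r4c3=2.
Step 7. [r3c4∈{4}] r3c4's peers cover all but 4 ⇒ r3c4=4.

Answer: 1 2 4 3 / 3 4 1 2 / 2 1 3 4 / 4 3 2 1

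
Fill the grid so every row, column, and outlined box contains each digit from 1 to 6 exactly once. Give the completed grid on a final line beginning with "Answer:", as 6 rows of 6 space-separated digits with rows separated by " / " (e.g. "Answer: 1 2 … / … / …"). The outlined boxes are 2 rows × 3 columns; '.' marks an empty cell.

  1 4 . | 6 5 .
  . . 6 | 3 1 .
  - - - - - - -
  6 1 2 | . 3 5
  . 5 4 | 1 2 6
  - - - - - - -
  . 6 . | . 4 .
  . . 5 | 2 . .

Step 1. [r6c2∈{3}] only 3 remains possible at r6c2. So r6c2=3.
Step 2. [r2c2∈{2}] r2c2's peers cover all but 2, so r2c2=2.
Step 3. [r5c3∈{1}] r5c3 has the single candidate 1 ⇒ r5c3=1.
Step 4. [r6c1∈{4}] r6c1's peers cover all but 4. So r6c1=4.
Step 5. [r6c6∈{1}] r6c6 is down to just 1 ⇒ r6c6=1.
Step 6. [r6c5∈{6}] r6c5 has the single candidate 6 ⇒ r6c5=6.
Step 7. [r1c6∈{2}] only 2 remains possible at r1c6 ⇒ r1c6=2.
Step 8. [r5c6∈{3}] r5c6 has the single candidate 3 ⇒ r5c6=3.
Step 9. [r4c1∈{3}] r4c1 is down to just 3. So r4c1=3.
Step 10. [r5c4∈{5}] nothing but 5 survives at r5c4 ⇒ r5c4=5.
Step 11. [r2c1∈{5}] r2c1 has the single candidate 5, so r2c1=5.
Step 12. [r5c1∈{2}] r5c1 is down to just 2 ⇒ r5c1=2.
Step 13. [r2c6∈{4}] r2c6 is down to just 4. So r2c6=4.
Step 14. [r1c3∈{3}] r1c3 has the single candidate 3. So r1c3=3.
Step 15. [r3c4∈{4}] r3c4 has the single candidate 4 ⇒ r3c4=4.

Answer: 1 4 3 6 5 2 / 5 2 6 3 1 4 / 6 1 2 4 3 5 / 3 5 4 1 2 6 / 2 6 1 5 4 3 / 4 3 5 2 6 1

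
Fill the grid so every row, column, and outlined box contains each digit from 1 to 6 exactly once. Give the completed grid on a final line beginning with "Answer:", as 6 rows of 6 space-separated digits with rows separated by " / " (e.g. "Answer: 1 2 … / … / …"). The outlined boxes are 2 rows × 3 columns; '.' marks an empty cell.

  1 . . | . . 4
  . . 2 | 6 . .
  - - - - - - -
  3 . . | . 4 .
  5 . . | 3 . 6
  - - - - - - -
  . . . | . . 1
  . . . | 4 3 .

Step 1. [r5c5∈{2,5,6}] r5c5 is the only open cell in col 5 admitting 6 ⇒ r5c5=6.
Step 2. [r3c4∈{1,2,5}] r3c4 is the only open cell in col 4 admitting 1 ⇒ r3c4=1.
Step 3. [r3c3∈{6}] only 6 remains possible at r3c3 ⇒ r3c3=6.
Step 4. [r3c2∈{2}] nothing but 2 survives at r3c2. So r3c2=2.
Step 5. [r6c6∈{2,5}] in col 6, 2 fits only at r6c6 ⇒ r6c6=2.
Step 6. [r5c4∈{5}] r5c4 is down to just 5, so r5c4=5.
Step 7. [r1c2∈{3,5,6}] r1c2 is the only open cell in row 1 admitting 6. So r1c2=6.
Step 8. [r1c3∈{3,5}] 3 has one home in row 1: r1c3 ⇒ r1c3=3.
Step 9. [r2c2∈{4,5}] across box 1, 5 lands solely at r2c2 ⇒ r2c2=5.
Step 10. [r5c3∈{4}] r5c3's peers cover all but 4. So r5c3=4.
Step 11. [r6c2∈{1}] r6c2 has the single candidate 1 ⇒ r6c2=1.
Step 12. [r1c4∈{2}] r1c4 is down to just 2, so r1c4=2.
Step 13. [r6c1∈{6}] r6c1 is down to just 6 ⇒ r6c1=6.
Step 14. [r4c5∈{2}] nothing but 2 survives at r4c5 ⇒ r4c5=2.
Step 15. [r5c1∈{2}] nothing but 2 survives at r5c1, so r5c1=2.
Step 16. [r2c1∈{4}] r2c1 has the single candidate 4 ⇒ r2c1=4.
Step 17. [r6c3∈{5}] only 5 remains possible at r6c3 ⇒ r6c3=5.
Step 18. [r2c5∈{1}] r2c5 has the single candidate 1, so r2c5=1.
Step 19. [r4c2∈{4}] nothing but 4 survives at r4c2. So r4c2=4.
Step 20. [r2c6∈{3}] only 3 remains possible at r2c6, so r2c6=3.
Step 21. [r3c6∈{5}] r3c6's peers cover all but 5 ⇒ r3c6=5.
Step 22. [r1c5∈{5}] nothing but 5 survives at r1c5, so r1c5=5.
Step 23. [r5c2∈{3}] only 3 remains possible at r5c2, so r5c2=3.
Step 24. [r4c3∈{1}] r4c3's peers cover all but 1. So r4c3=1.

Answer: 1 6 3 2 5 4 / 4 5 2 6 1 3 / 3 2 6 1 4 5 / 5 4 1 3 2 6 / 2 3 4 5 6 1 / 6 1 5 4 3 2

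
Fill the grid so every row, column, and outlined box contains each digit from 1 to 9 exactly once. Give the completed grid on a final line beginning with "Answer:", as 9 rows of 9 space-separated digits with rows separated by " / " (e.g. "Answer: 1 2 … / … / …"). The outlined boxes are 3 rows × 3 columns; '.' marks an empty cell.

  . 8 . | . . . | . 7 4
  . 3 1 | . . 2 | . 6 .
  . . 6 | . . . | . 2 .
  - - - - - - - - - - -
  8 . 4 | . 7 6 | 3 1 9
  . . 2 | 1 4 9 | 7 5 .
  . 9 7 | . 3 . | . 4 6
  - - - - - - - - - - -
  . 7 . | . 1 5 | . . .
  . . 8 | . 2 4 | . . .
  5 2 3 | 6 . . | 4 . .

Step 1. [r3c9∈{1,3,5,8}] across box 3, 3 lands solely at r3c9. So r3c9=3.
Step 2. [r6c4∈{2,5,8}] in row 6, 5 fits only at r6c4 ⇒ r6c4=5.
Step 3. [r7c3∈{9}] only 9 remains possible at r7c3. So r7c3=9.
Step 4. [r5c9∈{8}] r5c9's peers cover all but 8. So r5c9=8.
Step 5. [r2c9∈{5}] r2c9 is down to just 5, so r2c9=5.
Step 6. [r3c2∈{4,5}] across col 2, 4 lands solely at r3c2 ⇒ r3c2=4.
Step 7. [r8c2∈{1,6}] in col 2, 1 fits only at r8c2 ⇒ r8c2=1.
Step 8. [r8c1∈{6}] r8c1's peers cover all but 6 ⇒ r8c1=6.
Step 9. [r2c4∈{4,7,8,9}] row 2 places 4 nowhere but r2c4, so r2c4=4.
Step 10. [r3c5∈{5,8,9}] in row 3, 5 fits only at r3c5, so r3c5=5.
Step 11. [r8c9∈{7}] r8c9 has the single candidate 7. So r8c9=7.
Step 12. [r3c4∈{7,8,9}] r3c4 is the only open cell in col 4 admitting 7 ⇒ r3c4=7.
Step 13. [r7c4∈{3,8}] across col 4, 8 lands solely at r7c4, so r7c4=8.
Step 14. [r9c5∈{9}] nothing but 9 survives at r9c5, so r9c5=9.
Step 15. [r1c4∈{3,9}] r1c4 is the only open cell in col 4 admitting 9. So r1c4=9.
Step 16. [r8c8∈{3,9}] r8c8 is the only open cell in col 8 admitting 9. So r8c8=9.
Step 17. [r2c5∈{8}] only 8 remains possible at r2c5, so r2c5=8.
Step 18. [r1c7∈{1}] r1c7 is down to just 1 ⇒ r1c7=1.
Step 19. [r2c7∈{9}] r2c7's peers cover all but 9. So r2c7=9.
Step 20. [r7c7∈{2,6}] in row 7, 6 fits only at r7c7 ⇒ r7c7=6.
Step 21. [r3c6∈{1}] r3c6 is down to just 1, so r3c6=1.
Step 22. [r1c5∈{6}] r1c5's peers cover all but 6. So r1c5=6.
Step 23. [r7c1∈{4}] nothing but 4 survives at r7c1. So r7c1=4.
Step 24. [r7c8∈{3}] r7c8 has the single candidate 3 ⇒ r7c8=3.
Step 25. [r6c1∈{1}] nothing but 1 survives at r6c1 ⇒ r6c1=1.
Step 26. [r3c7∈{8}] r3c7 has the single candidate 8, so r3c7=8.
Step 27. [r6c7∈{2}] nothing but 2 survives at r6c7, so r6c7=2.
Step 28. [r4c2∈{5}] nothing but 5 survives at r4c2, so r4c2=5.
Step 29. [r1c3∈{5}] r1c3 has the single candidate 5, so r1c3=5.
Step 30. [r2c1∈{7}] r2c1 has the single candidate 7, so r2c1=7.
Step 31. [r8c4∈{3}] r8c4's peers cover all but 3 ⇒ r8c4=3.
Step 32. [r5c1∈{3}] r5c1 has the single candidate 3 ⇒ r5c1=3.
Step 33. [r9c8∈{8}] only 8 remains possible at r9c8. So r9c8=8.
Step 34. [r1c6∈{3}] only 3 remains possible at r1c6, so r1c6=3.
Step 35. [r9c6∈{7}] r9c6 has the single candidate 7. So r9c6=7.
Step 36. [r9c9∈{1}] nothing but 1 survives at r9c9, so r9c9=1.
Step 37. [r4c4∈{2}] only 2 remains possible at r4c4 ⇒ r4c4=2.
Step 38. [r3c1∈{9}] only 9 remains possible at r3c1, so r3c1=9.
Step 39. [r7c9∈{2}] only 2 remains possible at r7c9 ⇒ r7c9=2.
Step 40. [r1c1∈{2}] r1c1's peers cover all but 2, so r1c1=2.
Step 41. [r8c7∈{5}] r8c7's peers cover all but 5. So r8c7=5.
Step 42. [r5c2∈{6}] nothing but 6 survives at r5c2, so r5c2=6.
Step 43. [r6c6∈{8}] r6c6's peers cover all but 8 ⇒ r6c6=8.

Answer: 2 8 5 9 6 3 1 7 4 / 7 3 1 4 8 2 9 6 5 / 9 4 6 7 5 1 8 2 3 / 8 5 4 2 7 6 3 1 9 / 3 6 2 1 4 9 7 5 8 / 1 9 7 5 3 8 2 4 6 / 4 7 9 8 1 5 6 3 2 / 6 1 8 3 2 4 5 9 7 / 5 2 3 6 9 7 4 8 1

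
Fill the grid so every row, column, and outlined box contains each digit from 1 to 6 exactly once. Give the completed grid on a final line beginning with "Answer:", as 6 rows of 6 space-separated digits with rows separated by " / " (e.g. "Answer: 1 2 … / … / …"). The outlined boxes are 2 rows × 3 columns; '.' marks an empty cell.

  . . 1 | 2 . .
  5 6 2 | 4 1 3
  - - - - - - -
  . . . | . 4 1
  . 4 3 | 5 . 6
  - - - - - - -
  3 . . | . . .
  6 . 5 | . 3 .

Step 1. [r1c6∈{5}] nothing but 5 survives at r1c6 ⇒ r1c6=5.
Step 2. [r4c5∈{2}] r4c5 has the single candidate 2 ⇒ r4c5=2.
Step 3. [r5c4∈{1,6}] 6 has one home in col 4: r5c4. So r5c4=6.
Step 4. [r5c2∈{1,2}] across row 5, 1 lands solely at r5c2, so r5c2=1.
Step 5. [r6c6∈{2,4}] 4 has one home in row 6: r6c6, so r6c6=4.
Step 6. [r3c1∈{2}] nothing but 2 survives at r3c1 ⇒ r3c1=2.
Step 7. [r4c1∈{1}] r4c1 has the single candidate 1, so r4c1=1.
Step 8. [r5c6∈{2}] r5c6 is down to just 2 ⇒ r5c6=2.
Step 9. [r5c3∈{4}] nothing but 4 survives at r5c3, so r5c3=4.
Step 10. [r1c5∈{6}] r1c5's peers cover all but 6. So r1c5=6.
Step 11. [r1c2∈{3}] nothing but 3 survives at r1c2, so r1c2=3.
Step 12. [r1c1∈{4}] r1c1 is down to just 4. So r1c1=4.
Step 13. [r3c3∈{6}] nothing but 6 survives at r3c3. So r3c3=6.
Step 14. [r6c4∈{1}] r6c4 has the single candidate 1. So r6c4=1.
Step 15. [r3c4∈{3}] r3c4's peers cover all but 3. So r3c4=3.
Step 16. [r5c5∈{5}] nothing but 5 survives at r5c5, so r5c5=5.
Step 17. [r3c2∈{5}] r3c2's peers cover all but 5, so r3c2=5.
Step 18. [r6c2∈{2}] r6c2 is down to just 2, so r6c2=2.

Answer: 4 3 1 2 6 5 / 5 6 2 4 1 3 / 2 5 6 3 4 1 / 1 4 3 5 2 6 / 3 1 4 6 5 2 / 6 2 5 1 3 4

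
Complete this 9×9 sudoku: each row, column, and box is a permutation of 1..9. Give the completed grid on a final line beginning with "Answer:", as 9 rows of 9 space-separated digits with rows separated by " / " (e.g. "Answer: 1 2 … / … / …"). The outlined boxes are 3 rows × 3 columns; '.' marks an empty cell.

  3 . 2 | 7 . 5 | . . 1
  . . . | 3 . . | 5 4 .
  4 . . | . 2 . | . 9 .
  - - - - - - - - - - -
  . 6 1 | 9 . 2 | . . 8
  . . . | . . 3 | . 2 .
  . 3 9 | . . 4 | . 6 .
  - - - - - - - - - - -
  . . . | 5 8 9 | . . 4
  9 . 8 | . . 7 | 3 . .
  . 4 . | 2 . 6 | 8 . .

Step 1. [r7c7∈{1,2,6,7}] 2 has one home in col 7: r7c7. So r7c7=2.
Step 2. [r5c7∈{1,4,7,9}] col 7 places 9 nowhere but r5c7 ⇒ r5c7=9.
Step 3. [r1c7∈{6}] only 6 remains possible at r1c7, so r1c7=6.
Step 4. [r3c7∈{7}] r3c7 has the single candidate 7. So r3c7=7.
Step 5. [r6c1∈{2,5,7,8}] row 6 places 2 nowhere but r6c1 ⇒ r6c1=2.
Step 6. [r6c4∈{1,8}] across row 6, 8 lands solely at r6c4, so r6c4=8.
Step 7. [r7c3∈{3,6,7}] 3 has one home in row 7: r7c3, so r7c3=3.
Step 8. [r7c1∈{1,6,7}] across row 7, 6 lands solely at r7c1. So r7c1=6.
Step 9. [r4c8∈{3,5,7}] row 4 places 3 nowhere but r4c8 ⇒ r4c8=3.
Step 10. [r9c9∈{5,7,9}] 9 has one home in row 9: r9c9 ⇒ r9c9=9.
Step 11. [r1c5∈{4,9}] 4 has one home in row 1: r1c5 ⇒ r1c5=4.
Step 12. [r8c5∈{1}] r8c5 has the single candidate 1, so r8c5=1.
Step 13. [r8c8∈{5}] r8c8's peers cover all but 5 ⇒ r8c8=5.
Step 14. [r1c2∈{8,9}] in row 1, 9 fits only at r1c2. So r1c2=9.
Step 15. [r5c4∈{1,6}] in row 5, 1 fits only at r5c4. So r5c4=1.
Step 16. [r5c5∈{5,6,7}] row 5 places 6 nowhere but r5c5. So r5c5=6.
Step 17. [r2c3∈{6,7}] in row 2, 6 fits only at r2c3. So r2c3=6.
Step 18. [r3c3∈{5}] r3c3's peers cover all but 5. So r3c3=5.
Step 19. [r5c2∈{5,7,8}] across col 2, 5 lands solely at r5c2 ⇒ r5c2=5.
Step 20. [r4c1∈{7}] r4c1 is down to just 7 ⇒ r4c1=7.
Step 21. [r2c2∈{1,7,8}] row 2 places 7 nowhere but r2c2 ⇒ r2c2=7.
Step 22. [r3c2∈{1,8}] col 2 places 8 nowhere but r3c2, so r3c2=8.
Step 23. [r6c9∈{5,7}] in col 9, 5 fits only at r6c9, so r6c9=5.
Step 24. [r2c1∈{1}] r2c1 is down to just 1 ⇒ r2c1=1.
Step 25. [r9c8∈{1,7}] r9c8 is the only open cell in row 9 admitting 1. So r9c8=1.
Step 26. [r8c2∈{2}] r8c2's peers cover all but 2. So r8c2=2.
Step 27. [r9c5∈{3}] r9c5's peers cover all but 3. So r9c5=3.
Step 28. [r5c9∈{7}] r5c9 is down to just 7 ⇒ r5c9=7.
Step 29. [r8c9∈{6}] r8c9's peers cover all but 6 ⇒ r8c9=6.
Step 30. [r3c6∈{1}] r3c6 has the single candidate 1, so r3c6=1.
Step 31. [r6c5∈{7}] nothing but 7 survives at r6c5. So r6c5=7.
Step 32. [r6c7∈{1}] r6c7's peers cover all but 1. So r6c7=1.
Step 33. [r2c6∈{8}] r2c6 is down to just 8 ⇒ r2c6=8.
Step 34. [r7c2∈{1}] r7c2's peers cover all but 1 ⇒ r7c2=1.
Step 35. [r4c7∈{4}] only 4 remains possible at r4c7 ⇒ r4c7=4.
Step 36. [r1c8∈{8}] r1c8 is down to just 8, so r1c8=8.
Step 37. [r2c5∈{9}] only 9 remains possible at r2c5. So r2c5=9.
Step 38. [r2c9∈{2}] r2c9 has the single candidate 2 ⇒ r2c9=2.
Step 39. [r4c5∈{5}] nothing but 5 survives at r4c5 ⇒ r4c5=5.
Step 40. [r9c3∈{7}] r9c3 is down to just 7. So r9c3=7.
Step 41. [r5c3∈{4}] r5c3's peers cover all but 4, so r5c3=4.
Step 42. [r8c4∈{4}] only 4 remains possible at r8c4. So r8c4=4.
Step 43. [r3c9∈{3}] nothing but 3 survives at r3c9 ⇒ r3c9=3.
Step 44. [r5c1∈{8}] r5c1 is down to just 8 ⇒ r5c1=8.
Step 45. [r7c8∈{7}] r7c8's peers cover all but 7 ⇒ r7c8=7.
Step 46. [r9c1∈{5}] nothing but 5 survives at r9c1, so r9c1=5.
Step 47. [r3c4∈{6}] r3c4 is down to just 6. So r3c4=6.

Answer: 3 9 2 7 4 5 6 8 1 / 1 7 6 3 9 8 5 4 2 / 4 8 5 6 2 1 7 9 3 / 7 6 1 9 5 2 4 3 8 / 8 5 4 1 6 3 9 2 7 / 2 3 9 8 7 4 1 6 5 / 6 1 3 5 8 9 2 7 4 / 9 2 8 4 1 7 3 5 6 / 5 4 7 2 3 6 8 1 9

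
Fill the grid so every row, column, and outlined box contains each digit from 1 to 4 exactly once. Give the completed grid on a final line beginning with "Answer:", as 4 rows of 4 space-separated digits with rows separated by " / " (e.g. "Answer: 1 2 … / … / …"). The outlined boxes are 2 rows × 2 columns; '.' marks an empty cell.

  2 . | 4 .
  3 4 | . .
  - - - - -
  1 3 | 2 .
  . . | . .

Step 1. [r2c3∈{1}] r2c3 is down to just 1, so r2c3=1.
Step 2. [r4c4∈{1,3,4}] r4c4 is the only open cell in row 4 admitting 1. So r4c4=1.
Step 3. [r1c2∈{1}] r1c2 has the single candidate 1 ⇒ r1c2=1.
Step 4. [r2c4∈{2}] nothing but 2 survives at r2c4. So r2c4=2.
Step 5. [r4c1∈{4}] r4c1 has the single candidate 4, so r4c1=4.
Step 6. [r4c2∈{2}] nothing but 2 survives at r4c2, so r4c2=2.
Step 7. [r3c4∈{4}] r3c4 has the single candidate 4. So r3c4=4.
Step 8. [r1c4∈{3}] nothing but 3 survives at r1c4, so r1c4=3.
Step 9. [r4c3∈{3}] r4c3 is down to just 3. So r4c3=3.

Answer: 2 1 4 3 / 3 4 1 2 / 1 3 2 4 / 4 2 3 1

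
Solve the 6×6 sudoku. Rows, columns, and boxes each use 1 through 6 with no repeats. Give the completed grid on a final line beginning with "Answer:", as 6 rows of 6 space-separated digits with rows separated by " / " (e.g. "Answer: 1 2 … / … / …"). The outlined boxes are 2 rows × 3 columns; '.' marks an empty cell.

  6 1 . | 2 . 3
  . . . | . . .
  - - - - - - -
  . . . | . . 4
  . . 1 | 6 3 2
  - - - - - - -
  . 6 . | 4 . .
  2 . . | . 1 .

Step 1. [r3c5∈{5}] only 5 remains possible at r3c5, so r3c5=5.
Step 2. [r1c3∈{4,5}] 5 has one home in row 1: r1c3. So r1c3=5.
Step 3. [r5c3∈{3}] r5c3 is down to just 3 ⇒ r5c3=3.
Step 4. [r5c6∈{5}] r5c6's peers cover all but 5, so r5c6=5.
Step 5. [r2c6∈{1,6}] in col 6, 1 fits only at r2c6 ⇒ r2c6=1.
Step 6. [r6c2∈{4,5}] row 6 places 5 nowhere but r6c2, so r6c2=5.
Step 7. [r4c2∈{4}] r4c2 has the single candidate 4 ⇒ r4c2=4.
Step 8. [r2c1∈{3,4}] 4 has one home in col 1: r2c1 ⇒ r2c1=4.
Step 9. [r2c3∈{2}] only 2 remains possible at r2c3 ⇒ r2c3=2.
Step 10. [r2c2∈{3}] r2c2 is down to just 3 ⇒ r2c2=3.
Step 11. [r3c1∈{3}] r3c1 is down to just 3. So r3c1=3.
Step 12. [r6c4∈{3}] nothing but 3 survives at r6c4, so r6c4=3.
Step 13. [r3c2∈{2}] nothing but 2 survives at r3c2, so r3c2=2.
Step 14. [r5c5∈{2}] r5c5 is down to just 2 ⇒ r5c5=2.
Step 15. [r2c5∈{6}] r2c5 has the single candidate 6, so r2c5=6.
Step 16. [r6c6∈{6}] r6c6's peers cover all but 6. So r6c6=6.
Step 17. [r1c5∈{4}] r1c5 is down to just 4 ⇒ r1c5=4.
Step 18. [r6c3∈{4}] r6c3 has the single candidate 4. So r6c3=4.
Step 19. [r5c1∈{1}] only 1 remains possible at r5c1, so r5c1=1.
Step 20. [r3c4∈{1}] nothing but 1 survives at r3c4 ⇒ r3c4=1.
Step 21. [r4c1∈{5}] nothing but 5 survives at r4c1, so r4c1=5.
Step 22. [r3c3∈{6}] only 6 remains possible at r3c3, so r3c3=6.
Step 23. [r2c4∈{5}] r2c4 has the single candidate 5, so r2c4=5.

Answer: 6 1 5 2 4 3 / 4 3 2 5 6 1 / 3 2 6 1 5 4 / 5 4 1 6 3 2 / 1 6 3 4 2 5 / 2 5 4 3 1 6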